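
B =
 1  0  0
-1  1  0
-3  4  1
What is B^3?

[[1, 0, 0], [-3, 1, 0], [-21, 12, 1]]

B = I + N where N = [[0, 0, 0], [-1, 0, 0], [-3, 4, 0]] is strictly lower-triangular, so N^3 = 0.
(I + N)^3 = I + 3·N + 3·N^2 = [[1, 0, 0], [-3, 1, 0], [-21, 12, 1]].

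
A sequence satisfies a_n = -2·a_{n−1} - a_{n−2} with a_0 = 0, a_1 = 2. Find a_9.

18

With companion matrix C = [[-2, -1], [1, 0]], [a_n, a_{n−1}]ᵀ = C·[a_{n−1}, a_{n−2}]ᵀ, so [a_9, a_8]ᵀ = C⁸·[a_1, a_0]ᵀ.
C⁸ = [[9, 8], [-8, -7]], giving [a_9, a_8]ᵀ = [[18], [-16]].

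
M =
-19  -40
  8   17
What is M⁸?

[[32801, 65600], [-13120, -26239]]

tr M = -2 and det M = -3, so the characteristic polynomial is λ² − (-2)λ + (-3) with roots -3 and 1.
Eigenvectors give P = [[5, -2], [-2, 1]] with P⁻¹ = [[1, 2], [2, 5]], and M = P·diag(-3, 1)·P⁻¹.
Then M⁸ = P·diag(6561, 1)·P⁻¹ = [[32805, -2], [-13122, 1]] · [[1, 2], [2, 5]] = [[32801, 65600], [-13120, -26239]].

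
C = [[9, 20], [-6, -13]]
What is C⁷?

[[10929, 21860], [-6558, -13117]]

tr C = -4 and det C = 3, so the characteristic polynomial is λ² − (-4)λ + (3) with roots -1 and -3.
Eigenvectors give P = [[-2, -5], [1, 3]] with P⁻¹ = [[-3, -5], [1, 2]], and C = P·diag(-1, -3)·P⁻¹.
Then C⁷ = P·diag(-1, -2187)·P⁻¹ = [[2, 10935], [-1, -6561]] · [[-3, -5], [1, 2]] = [[10929, 21860], [-6558, -13117]].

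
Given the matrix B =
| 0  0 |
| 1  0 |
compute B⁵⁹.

B is strictly triangular, hence nilpotent: B² = 0, so B⁵⁹ = 0.

[[0, 0], [0, 0]]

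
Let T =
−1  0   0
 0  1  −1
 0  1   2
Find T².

[[1, 0, 0], [0, 0, −3], [0, 3, 3]]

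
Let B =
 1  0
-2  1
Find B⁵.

B = I + N where N = [[0, 0], [-2, 0]] is strictly lower-triangular, so N² = 0.
(I + N)⁵ = I + 5·N = [[1, 0], [-10, 1]].

[[1, 0], [-10, 1]]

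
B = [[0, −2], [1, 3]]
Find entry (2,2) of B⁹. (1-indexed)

1023

tr B = 3 and det B = 2, so the characteristic polynomial is λ² − (3)λ + (2) with roots 1 and 2.
Eigenvectors give P = [[−2, 1], [1, −1]] with P⁻¹ = [[−1, −1], [−1, −2]], and B = P·diag(1, 2)·P⁻¹.
Then B⁹ = P·diag(1, 512)·P⁻¹ = [[−2, 512], [1, −512]] · [[−1, −1], [−1, −2]] = [[−510, −1022], [511, 1023]].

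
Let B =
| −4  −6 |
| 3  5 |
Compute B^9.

[[−514, −1026], [513, 1025]]

tr B = 1 and det B = −2, so the characteristic polynomial is λ² − (1)λ + (−2) with roots −1 and 2.
Eigenvectors give P = [[2, −1], [−1, 1]] with P⁻¹ = [[1, 1], [1, 2]], and B = P·diag(−1, 2)·P⁻¹.
Then B^9 = P·diag(−1, 512)·P⁻¹ = [[−2, −512], [1, 512]] · [[1, 1], [1, 2]] = [[−514, −1026], [513, 1025]].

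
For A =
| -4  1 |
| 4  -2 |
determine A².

[[20, -6], [-24, 8]]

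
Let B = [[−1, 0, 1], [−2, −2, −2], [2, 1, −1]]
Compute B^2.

[[3, 1, −2], [2, 2, 4], [−6, −3, 1]]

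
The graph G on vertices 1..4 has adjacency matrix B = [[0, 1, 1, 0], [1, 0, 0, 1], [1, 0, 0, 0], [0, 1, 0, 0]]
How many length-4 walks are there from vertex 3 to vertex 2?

3

The number of length-4 walks from vertex 3 to vertex 2 is entry (3,2) of B⁴, where B is the adjacency matrix.
B² = [[2, 0, 0, 1], [0, 2, 1, 0], [0, 1, 1, 0], [1, 0, 0, 1]]
B³ = [[0, 3, 2, 0], [3, 0, 0, 2], [2, 0, 0, 1], [0, 2, 1, 0]]
B⁴ = [[5, 0, 0, 3], [0, 5, 3, 0], [0, 3, 2, 0], [3, 0, 0, 2]]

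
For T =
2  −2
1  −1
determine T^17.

T² = T (a projection; rank 1, trace 1), so T^17 = T.

[[2, −2], [1, −1]]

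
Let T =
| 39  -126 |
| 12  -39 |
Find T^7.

tr T = 0 and det T = -9, so the characteristic polynomial is λ² − (0)λ + (-9) with roots 3 and -3.
Eigenvectors give P = [[-7, 3], [-2, 1]] with P⁻¹ = [[-1, 3], [-2, 7]], and T = P·diag(3, -3)·P⁻¹.
Then T^7 = P·diag(2187, -2187)·P⁻¹ = [[-15309, -6561], [-4374, -2187]] · [[-1, 3], [-2, 7]] = [[28431, -91854], [8748, -28431]].

[[28431, -91854], [8748, -28431]]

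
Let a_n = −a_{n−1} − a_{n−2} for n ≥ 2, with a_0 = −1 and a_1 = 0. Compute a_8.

With companion matrix A = [[−1, −1], [1, 0]], [a_n, a_{n−1}]ᵀ = A·[a_{n−1}, a_{n−2}]ᵀ, so [a_8, a_7]ᵀ = A^7·[a_1, a_0]ᵀ.
A^7 = [[−1, −1], [1, 0]], giving [a_8, a_7]ᵀ = [[1], [0]].

1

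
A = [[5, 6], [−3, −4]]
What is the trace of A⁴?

17

tr A = 1 and det A = −2, so the characteristic polynomial is λ² − (1)λ + (−2) with roots −1 and 2.
Eigenvectors give P = [[1, −2], [−1, 1]] with P⁻¹ = [[−1, −2], [−1, −1]], and A = P·diag(−1, 2)·P⁻¹.
Then A⁴ = P·diag(1, 16)·P⁻¹ = [[1, −32], [−1, 16]] · [[−1, −2], [−1, −1]] = [[31, 30], [−15, −14]].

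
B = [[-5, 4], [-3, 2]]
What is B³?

[[-29, 28], [-21, 20]]

tr B = -3 and det B = 2, so the characteristic polynomial is λ² − (-3)λ + (2) with roots -1 and -2.
Eigenvectors give P = [[1, 4], [1, 3]] with P⁻¹ = [[-3, 4], [1, -1]], and B = P·diag(-1, -2)·P⁻¹.
Then B³ = P·diag(-1, -8)·P⁻¹ = [[-1, -32], [-1, -24]] · [[-3, 4], [1, -1]] = [[-29, 28], [-21, 20]].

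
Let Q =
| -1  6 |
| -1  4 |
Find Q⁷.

tr Q = 3 and det Q = 2, so the characteristic polynomial is λ² − (3)λ + (2) with roots 1 and 2.
Eigenvectors give P = [[-3, 2], [-1, 1]] with P⁻¹ = [[-1, 2], [-1, 3]], and Q = P·diag(1, 2)·P⁻¹.
Then Q⁷ = P·diag(1, 128)·P⁻¹ = [[-3, 256], [-1, 128]] · [[-1, 2], [-1, 3]] = [[-253, 762], [-127, 382]].

[[-253, 762], [-127, 382]]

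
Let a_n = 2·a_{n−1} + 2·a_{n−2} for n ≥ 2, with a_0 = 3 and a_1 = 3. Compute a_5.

228

With companion matrix M = [[2, 2], [1, 0]], [a_n, a_{n−1}]ᵀ = M·[a_{n−1}, a_{n−2}]ᵀ, so [a_5, a_4]ᵀ = M⁴·[a_1, a_0]ᵀ.
M⁴ = [[44, 32], [16, 12]], giving [a_5, a_4]ᵀ = [[228], [84]].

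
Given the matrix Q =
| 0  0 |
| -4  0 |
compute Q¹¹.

Q is strictly triangular, hence nilpotent: Q² = 0, so Q¹¹ = 0.

[[0, 0], [0, 0]]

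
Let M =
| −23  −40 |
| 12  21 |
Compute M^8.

[[39361, 65600], [−19680, −32799]]

tr M = −2 and det M = −3, so the characteristic polynomial is λ² − (−2)λ + (−3) with roots −3 and 1.
Eigenvectors give P = [[−2, −5], [1, 3]] with P⁻¹ = [[−3, −5], [1, 2]], and M = P·diag(−3, 1)·P⁻¹.
Then M^8 = P·diag(6561, 1)·P⁻¹ = [[−13122, −5], [6561, 3]] · [[−3, −5], [1, 2]] = [[39361, 65600], [−19680, −32799]].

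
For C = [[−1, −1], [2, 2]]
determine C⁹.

C² = C (a projection; rank 1, trace 1), so C⁹ = C.

[[−1, −1], [2, 2]]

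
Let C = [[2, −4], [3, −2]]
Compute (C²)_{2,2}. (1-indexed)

−8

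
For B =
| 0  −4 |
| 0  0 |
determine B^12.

[[0, 0], [0, 0]]

B is strictly triangular, hence nilpotent: B^2 = 0, so B^12 = 0.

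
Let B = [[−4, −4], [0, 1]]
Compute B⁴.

B² = [[16, 12], [0, 1]]
B³ = [[−64, −52], [0, 1]]
B⁴ = [[256, 204], [0, 1]]

[[256, 204], [0, 1]]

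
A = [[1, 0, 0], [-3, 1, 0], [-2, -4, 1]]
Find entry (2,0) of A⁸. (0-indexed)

A = I + N where N = [[0, 0, 0], [-3, 0, 0], [-2, -4, 0]] is strictly lower-triangular, so N³ = 0.
(I + N)⁸ = I + 8·N + 28·N² = [[1, 0, 0], [-24, 1, 0], [320, -32, 1]].

320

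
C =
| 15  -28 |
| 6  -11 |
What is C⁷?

tr C = 4 and det C = 3, so the characteristic polynomial is λ² − (4)λ + (3) with roots 3 and 1.
Eigenvectors give P = [[7, 2], [3, 1]] with P⁻¹ = [[1, -2], [-3, 7]], and C = P·diag(3, 1)·P⁻¹.
Then C⁷ = P·diag(2187, 1)·P⁻¹ = [[15309, 2], [6561, 1]] · [[1, -2], [-3, 7]] = [[15303, -30604], [6558, -13115]].

[[15303, -30604], [6558, -13115]]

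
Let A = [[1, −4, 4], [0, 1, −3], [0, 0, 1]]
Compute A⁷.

[[1, −28, 280], [0, 1, −21], [0, 0, 1]]

A = I + N where N = [[0, −4, 4], [0, 0, −3], [0, 0, 0]] is strictly upper-triangular, so N³ = 0.
(I + N)⁷ = I + 7·N + 21·N² = [[1, −28, 280], [0, 1, −21], [0, 0, 1]].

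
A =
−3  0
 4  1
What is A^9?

tr A = −2 and det A = −3, so the characteristic polynomial is λ² − (−2)λ + (−3) with roots 1 and −3.
Eigenvectors give P = [[0, 1], [−1, −1]] with P⁻¹ = [[−1, −1], [1, 0]], and A = P·diag(1, −3)·P⁻¹.
Then A^9 = P·diag(1, −19683)·P⁻¹ = [[0, −19683], [−1, 19683]] · [[−1, −1], [1, 0]] = [[−19683, 0], [19684, 1]].

[[−19683, 0], [19684, 1]]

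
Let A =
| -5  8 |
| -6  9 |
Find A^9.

[[-59045, 78728], [-59046, 78729]]

tr A = 4 and det A = 3, so the characteristic polynomial is λ² − (4)λ + (3) with roots 3 and 1.
Eigenvectors give P = [[1, 4], [1, 3]] with P⁻¹ = [[-3, 4], [1, -1]], and A = P·diag(3, 1)·P⁻¹.
Then A^9 = P·diag(19683, 1)·P⁻¹ = [[19683, 4], [19683, 3]] · [[-3, 4], [1, -1]] = [[-59045, 78728], [-59046, 78729]].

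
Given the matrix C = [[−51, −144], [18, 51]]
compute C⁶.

tr C = 0 and det C = −9, so the characteristic polynomial is λ² − (0)λ + (−9) with roots −3 and 3.
Eigenvectors give P = [[3, 8], [−1, −3]] with P⁻¹ = [[3, 8], [−1, −3]], and C = P·diag(−3, 3)·P⁻¹.
Then C⁶ = P·diag(729, 729)·P⁻¹ = [[2187, 5832], [−729, −2187]] · [[3, 8], [−1, −3]] = [[729, 0], [0, 729]].

[[729, 0], [0, 729]]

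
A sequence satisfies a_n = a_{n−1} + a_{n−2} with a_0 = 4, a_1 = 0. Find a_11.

With companion matrix A = [[1, 1], [1, 0]], [a_n, a_{n−1}]ᵀ = A·[a_{n−1}, a_{n−2}]ᵀ, so [a_11, a_10]ᵀ = A¹⁰·[a_1, a_0]ᵀ.
A¹⁰ = [[89, 55], [55, 34]], giving [a_11, a_10]ᵀ = [[220], [136]].

220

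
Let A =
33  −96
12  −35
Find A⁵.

tr A = −2 and det A = −3, so the characteristic polynomial is λ² − (−2)λ + (−3) with roots −3 and 1.
Eigenvectors give P = [[8, 3], [3, 1]] with P⁻¹ = [[−1, 3], [3, −8]], and A = P·diag(−3, 1)·P⁻¹.
Then A⁵ = P·diag(−243, 1)·P⁻¹ = [[−1944, 3], [−729, 1]] · [[−1, 3], [3, −8]] = [[1953, −5856], [732, −2195]].

[[1953, −5856], [732, −2195]]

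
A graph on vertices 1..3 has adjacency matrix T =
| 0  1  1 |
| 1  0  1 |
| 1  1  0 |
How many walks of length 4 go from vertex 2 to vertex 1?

The number of length-4 walks from vertex 2 to vertex 1 is entry (2,1) of T⁴, where T is the adjacency matrix.
T² = [[2, 1, 1], [1, 2, 1], [1, 1, 2]]
T³ = [[2, 3, 3], [3, 2, 3], [3, 3, 2]]
T⁴ = [[6, 5, 5], [5, 6, 5], [5, 5, 6]]

5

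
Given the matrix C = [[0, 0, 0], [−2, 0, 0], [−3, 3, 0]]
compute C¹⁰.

[[0, 0, 0], [0, 0, 0], [0, 0, 0]]

C is strictly triangular, hence nilpotent: C³ = 0, so C¹⁰ = 0.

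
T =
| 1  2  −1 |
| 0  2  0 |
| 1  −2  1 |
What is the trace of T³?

T² = [[0, 8, −2], [0, 4, 0], [2, −4, 0]]
T³ = [[−2, 20, −2], [0, 8, 0], [2, −4, −2]]

4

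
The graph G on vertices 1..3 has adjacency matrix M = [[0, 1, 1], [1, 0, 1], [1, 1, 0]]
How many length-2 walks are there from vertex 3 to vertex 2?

The number of length-2 walks from vertex 3 to vertex 2 is entry (3,2) of M^2, where M is the adjacency matrix.
M^2 = [[2, 1, 1], [1, 2, 1], [1, 1, 2]]

1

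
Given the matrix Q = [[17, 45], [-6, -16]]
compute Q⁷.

tr Q = 1 and det Q = -2, so the characteristic polynomial is λ² − (1)λ + (-2) with roots -1 and 2.
Eigenvectors give P = [[-5, 3], [2, -1]] with P⁻¹ = [[1, 3], [2, 5]], and Q = P·diag(-1, 2)·P⁻¹.
Then Q⁷ = P·diag(-1, 128)·P⁻¹ = [[5, 384], [-2, -128]] · [[1, 3], [2, 5]] = [[773, 1935], [-258, -646]].

[[773, 1935], [-258, -646]]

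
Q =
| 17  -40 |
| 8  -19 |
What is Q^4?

[[-319, 800], [-160, 401]]

tr Q = -2 and det Q = -3, so the characteristic polynomial is λ² − (-2)λ + (-3) with roots -3 and 1.
Eigenvectors give P = [[2, 5], [1, 2]] with P⁻¹ = [[-2, 5], [1, -2]], and Q = P·diag(-3, 1)·P⁻¹.
Then Q^4 = P·diag(81, 1)·P⁻¹ = [[162, 5], [81, 2]] · [[-2, 5], [1, -2]] = [[-319, 800], [-160, 401]].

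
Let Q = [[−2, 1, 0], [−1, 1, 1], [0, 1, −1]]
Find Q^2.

[[3, −1, 1], [1, 1, 0], [−1, 0, 2]]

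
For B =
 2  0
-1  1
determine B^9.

[[512, 0], [-511, 1]]

tr B = 3 and det B = 2, so the characteristic polynomial is λ² − (3)λ + (2) with roots 1 and 2.
Eigenvectors give P = [[0, -1], [1, 1]] with P⁻¹ = [[1, 1], [-1, 0]], and B = P·diag(1, 2)·P⁻¹.
Then B^9 = P·diag(1, 512)·P⁻¹ = [[0, -512], [1, 512]] · [[1, 1], [-1, 0]] = [[512, 0], [-511, 1]].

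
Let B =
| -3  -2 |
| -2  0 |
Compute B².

[[13, 6], [6, 4]]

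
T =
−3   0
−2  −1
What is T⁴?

tr T = −4 and det T = 3, so the characteristic polynomial is λ² − (−4)λ + (3) with roots −3 and −1.
Eigenvectors give P = [[1, 0], [1, −1]] with P⁻¹ = [[1, 0], [1, −1]], and T = P·diag(−3, −1)·P⁻¹.
Then T⁴ = P·diag(81, 1)·P⁻¹ = [[81, 0], [81, −1]] · [[1, 0], [1, −1]] = [[81, 0], [80, 1]].

[[81, 0], [80, 1]]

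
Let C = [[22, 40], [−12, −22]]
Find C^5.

[[352, 640], [−192, −352]]

tr C = 0 and det C = −4, so the characteristic polynomial is λ² − (0)λ + (−4) with roots 2 and −2.
Eigenvectors give P = [[2, 5], [−1, −3]] with P⁻¹ = [[3, 5], [−1, −2]], and C = P·diag(2, −2)·P⁻¹.
Then C^5 = P·diag(32, −32)·P⁻¹ = [[64, −160], [−32, 96]] · [[3, 5], [−1, −2]] = [[352, 640], [−192, −352]].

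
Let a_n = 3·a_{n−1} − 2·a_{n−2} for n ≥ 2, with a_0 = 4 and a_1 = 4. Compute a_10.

4

With companion matrix Q = [[3, −2], [1, 0]], [a_n, a_{n−1}]ᵀ = Q·[a_{n−1}, a_{n−2}]ᵀ, so [a_10, a_9]ᵀ = Q⁹·[a_1, a_0]ᵀ.
Q⁹ = [[1023, −1022], [511, −510]], giving [a_10, a_9]ᵀ = [[4], [4]].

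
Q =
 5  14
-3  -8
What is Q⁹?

[[3065, 7154], [-1533, -3578]]

tr Q = -3 and det Q = 2, so the characteristic polynomial is λ² − (-3)λ + (2) with roots -2 and -1.
Eigenvectors give P = [[-2, -7], [1, 3]] with P⁻¹ = [[3, 7], [-1, -2]], and Q = P·diag(-2, -1)·P⁻¹.
Then Q⁹ = P·diag(-512, -1)·P⁻¹ = [[1024, 7], [-512, -3]] · [[3, 7], [-1, -2]] = [[3065, 7154], [-1533, -3578]].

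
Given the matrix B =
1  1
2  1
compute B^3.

B^2 = [[3, 2], [4, 3]]
B^3 = [[7, 5], [10, 7]]

[[7, 5], [10, 7]]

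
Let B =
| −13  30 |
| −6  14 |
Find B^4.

[[−59, 150], [−30, 76]]

tr B = 1 and det B = −2, so the characteristic polynomial is λ² − (1)λ + (−2) with roots −1 and 2.
Eigenvectors give P = [[5, −2], [2, −1]] with P⁻¹ = [[1, −2], [2, −5]], and B = P·diag(−1, 2)·P⁻¹.
Then B^4 = P·diag(1, 16)·P⁻¹ = [[5, −32], [2, −16]] · [[1, −2], [2, −5]] = [[−59, 150], [−30, 76]].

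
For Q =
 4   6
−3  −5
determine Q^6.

[[−62, −126], [63, 127]]

tr Q = −1 and det Q = −2, so the characteristic polynomial is λ² − (−1)λ + (−2) with roots −2 and 1.
Eigenvectors give P = [[1, 2], [−1, −1]] with P⁻¹ = [[−1, −2], [1, 1]], and Q = P·diag(−2, 1)·P⁻¹.
Then Q^6 = P·diag(64, 1)·P⁻¹ = [[64, 2], [−64, −1]] · [[−1, −2], [1, 1]] = [[−62, −126], [63, 127]].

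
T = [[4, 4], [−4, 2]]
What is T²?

[[0, 24], [−24, −12]]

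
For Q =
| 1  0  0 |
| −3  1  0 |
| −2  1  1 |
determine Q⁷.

Q = I + N where N = [[0, 0, 0], [−3, 0, 0], [−2, 1, 0]] is strictly lower-triangular, so N³ = 0.
(I + N)⁷ = I + 7·N + 21·N² = [[1, 0, 0], [−21, 1, 0], [−77, 7, 1]].

[[1, 0, 0], [−21, 1, 0], [−77, 7, 1]]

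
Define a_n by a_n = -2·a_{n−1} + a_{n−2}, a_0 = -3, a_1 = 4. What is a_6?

With companion matrix B = [[-2, 1], [1, 0]], [a_n, a_{n−1}]ᵀ = B·[a_{n−1}, a_{n−2}]ᵀ, so [a_6, a_5]ᵀ = B⁵·[a_1, a_0]ᵀ.
B⁵ = [[-70, 29], [29, -12]], giving [a_6, a_5]ᵀ = [[-367], [152]].

-367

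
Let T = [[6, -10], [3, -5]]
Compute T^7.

T² = T (a projection; rank 1, trace 1), so T^7 = T.

[[6, -10], [3, -5]]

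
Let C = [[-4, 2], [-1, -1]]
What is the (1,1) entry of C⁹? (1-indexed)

tr C = -5 and det C = 6, so the characteristic polynomial is λ² − (-5)λ + (6) with roots -2 and -3.
Eigenvectors give P = [[1, 2], [1, 1]] with P⁻¹ = [[-1, 2], [1, -1]], and C = P·diag(-2, -3)·P⁻¹.
Then C⁹ = P·diag(-512, -19683)·P⁻¹ = [[-512, -39366], [-512, -19683]] · [[-1, 2], [1, -1]] = [[-38854, 38342], [-19171, 18659]].

-38854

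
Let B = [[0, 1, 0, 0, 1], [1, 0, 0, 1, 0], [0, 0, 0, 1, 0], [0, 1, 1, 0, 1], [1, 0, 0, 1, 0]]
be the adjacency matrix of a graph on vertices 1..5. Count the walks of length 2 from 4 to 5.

0

The number of length-2 walks from vertex 4 to vertex 5 is entry (4,5) of B², where B is the adjacency matrix.
B² = [[2, 0, 0, 2, 0], [0, 2, 1, 0, 2], [0, 1, 1, 0, 1], [2, 0, 0, 3, 0], [0, 2, 1, 0, 2]]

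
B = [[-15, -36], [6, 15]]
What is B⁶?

tr B = 0 and det B = -9, so the characteristic polynomial is λ² − (0)λ + (-9) with roots -3 and 3.
Eigenvectors give P = [[-3, 2], [1, -1]] with P⁻¹ = [[-1, -2], [-1, -3]], and B = P·diag(-3, 3)·P⁻¹.
Then B⁶ = P·diag(729, 729)·P⁻¹ = [[-2187, 1458], [729, -729]] · [[-1, -2], [-1, -3]] = [[729, 0], [0, 729]].

[[729, 0], [0, 729]]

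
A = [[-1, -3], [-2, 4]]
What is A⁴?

A² = [[7, -9], [-6, 22]]
A³ = [[11, -57], [-38, 106]]
A⁴ = [[103, -261], [-174, 538]]

[[103, -261], [-174, 538]]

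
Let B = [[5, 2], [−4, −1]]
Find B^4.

[[161, 80], [−160, −79]]

tr B = 4 and det B = 3, so the characteristic polynomial is λ² − (4)λ + (3) with roots 1 and 3.
Eigenvectors give P = [[−1, −1], [2, 1]] with P⁻¹ = [[1, 1], [−2, −1]], and B = P·diag(1, 3)·P⁻¹.
Then B^4 = P·diag(1, 81)·P⁻¹ = [[−1, −81], [2, 81]] · [[1, 1], [−2, −1]] = [[161, 80], [−160, −79]].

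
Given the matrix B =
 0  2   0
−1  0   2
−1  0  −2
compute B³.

[[−4, −4, −8], [6, −4, 4], [−2, 4, −12]]

B² = [[−2, 0, 4], [−2, −2, −4], [2, −2, 4]]
B³ = [[−4, −4, −8], [6, −4, 4], [−2, 4, −12]]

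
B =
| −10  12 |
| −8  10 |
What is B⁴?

[[16, 0], [0, 16]]

tr B = 0 and det B = −4, so the characteristic polynomial is λ² − (0)λ + (−4) with roots −2 and 2.
Eigenvectors give P = [[3, 1], [2, 1]] with P⁻¹ = [[1, −1], [−2, 3]], and B = P·diag(−2, 2)·P⁻¹.
Then B⁴ = P·diag(16, 16)·P⁻¹ = [[48, 16], [32, 16]] · [[1, −1], [−2, 3]] = [[16, 0], [0, 16]].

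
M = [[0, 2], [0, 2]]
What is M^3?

M^2 = [[0, 4], [0, 4]]
M^3 = [[0, 8], [0, 8]]

[[0, 8], [0, 8]]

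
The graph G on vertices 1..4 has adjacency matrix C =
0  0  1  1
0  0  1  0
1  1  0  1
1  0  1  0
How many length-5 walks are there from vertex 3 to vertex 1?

17

The number of length-5 walks from vertex 3 to vertex 1 is entry (3,1) of C^5, where C is the adjacency matrix.
C^2 = [[2, 1, 1, 1], [1, 1, 0, 1], [1, 0, 3, 1], [1, 1, 1, 2]]
C^3 = [[2, 1, 4, 3], [1, 0, 3, 1], [4, 3, 2, 4], [3, 1, 4, 2]]
C^4 = [[7, 4, 6, 6], [4, 3, 2, 4], [6, 2, 11, 6], [6, 4, 6, 7]]
C^5 = [[12, 6, 17, 13], [6, 2, 11, 6], [17, 11, 14, 17], [13, 6, 17, 12]]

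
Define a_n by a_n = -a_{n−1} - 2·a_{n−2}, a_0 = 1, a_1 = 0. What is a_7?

10

With companion matrix B = [[-1, -2], [1, 0]], [a_n, a_{n−1}]ᵀ = B·[a_{n−1}, a_{n−2}]ᵀ, so [a_7, a_6]ᵀ = B⁶·[a_1, a_0]ᵀ.
B⁶ = [[7, 10], [-5, 2]], giving [a_7, a_6]ᵀ = [[10], [2]].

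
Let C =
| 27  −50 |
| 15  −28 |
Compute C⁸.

tr C = −1 and det C = −6, so the characteristic polynomial is λ² − (−1)λ + (−6) with roots 2 and −3.
Eigenvectors give P = [[2, −5], [1, −3]] with P⁻¹ = [[3, −5], [1, −2]], and C = P·diag(2, −3)·P⁻¹.
Then C⁸ = P·diag(256, 6561)·P⁻¹ = [[512, −32805], [256, −19683]] · [[3, −5], [1, −2]] = [[−31269, 63050], [−18915, 38086]].

[[−31269, 63050], [−18915, 38086]]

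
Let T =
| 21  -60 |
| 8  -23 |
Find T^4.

tr T = -2 and det T = -3, so the characteristic polynomial is λ² − (-2)λ + (-3) with roots -3 and 1.
Eigenvectors give P = [[5, 3], [2, 1]] with P⁻¹ = [[-1, 3], [2, -5]], and T = P·diag(-3, 1)·P⁻¹.
Then T^4 = P·diag(81, 1)·P⁻¹ = [[405, 3], [162, 1]] · [[-1, 3], [2, -5]] = [[-399, 1200], [-160, 481]].

[[-399, 1200], [-160, 481]]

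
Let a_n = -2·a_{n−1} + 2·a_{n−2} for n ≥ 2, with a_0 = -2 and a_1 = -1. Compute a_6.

-56

With companion matrix Q = [[-2, 2], [1, 0]], [a_n, a_{n−1}]ᵀ = Q·[a_{n−1}, a_{n−2}]ᵀ, so [a_6, a_5]ᵀ = Q⁵·[a_1, a_0]ᵀ.
Q⁵ = [[-120, 88], [44, -32]], giving [a_6, a_5]ᵀ = [[-56], [20]].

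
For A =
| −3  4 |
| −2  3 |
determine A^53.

A² = I (check: tr A = 0 and det A = −1), so A^53 = A since 53 is odd.

[[−3, 4], [−2, 3]]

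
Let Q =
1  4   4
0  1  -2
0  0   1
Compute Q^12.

Q = I + N where N = [[0, 4, 4], [0, 0, -2], [0, 0, 0]] is strictly upper-triangular, so N^3 = 0.
(I + N)^12 = I + 12·N + 66·N^2 = [[1, 48, -480], [0, 1, -24], [0, 0, 1]].

[[1, 48, -480], [0, 1, -24], [0, 0, 1]]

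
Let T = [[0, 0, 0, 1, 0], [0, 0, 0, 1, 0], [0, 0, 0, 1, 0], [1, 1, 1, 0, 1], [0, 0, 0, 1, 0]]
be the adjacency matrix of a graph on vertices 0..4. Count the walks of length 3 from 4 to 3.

4

The number of length-3 walks from vertex 4 to vertex 3 is entry (4,3) of T^3, where T is the adjacency matrix.
T^2 = [[1, 1, 1, 0, 1], [1, 1, 1, 0, 1], [1, 1, 1, 0, 1], [0, 0, 0, 4, 0], [1, 1, 1, 0, 1]]
T^3 = [[0, 0, 0, 4, 0], [0, 0, 0, 4, 0], [0, 0, 0, 4, 0], [4, 4, 4, 0, 4], [0, 0, 0, 4, 0]]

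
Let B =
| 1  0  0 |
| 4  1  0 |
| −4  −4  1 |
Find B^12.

B = I + N where N = [[0, 0, 0], [4, 0, 0], [−4, −4, 0]] is strictly lower-triangular, so N^3 = 0.
(I + N)^12 = I + 12·N + 66·N^2 = [[1, 0, 0], [48, 1, 0], [−1104, −48, 1]].

[[1, 0, 0], [48, 1, 0], [−1104, −48, 1]]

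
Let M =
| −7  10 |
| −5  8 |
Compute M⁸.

[[−6049, 12610], [−6305, 12866]]

tr M = 1 and det M = −6, so the characteristic polynomial is λ² − (1)λ + (−6) with roots 3 and −2.
Eigenvectors give P = [[−1, 2], [−1, 1]] with P⁻¹ = [[1, −2], [1, −1]], and M = P·diag(3, −2)·P⁻¹.
Then M⁸ = P·diag(6561, 256)·P⁻¹ = [[−6561, 512], [−6561, 256]] · [[1, −2], [1, −1]] = [[−6049, 12610], [−6305, 12866]].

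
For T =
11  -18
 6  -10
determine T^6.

tr T = 1 and det T = -2, so the characteristic polynomial is λ² − (1)λ + (-2) with roots -1 and 2.
Eigenvectors give P = [[3, 2], [2, 1]] with P⁻¹ = [[-1, 2], [2, -3]], and T = P·diag(-1, 2)·P⁻¹.
Then T^6 = P·diag(1, 64)·P⁻¹ = [[3, 128], [2, 64]] · [[-1, 2], [2, -3]] = [[253, -378], [126, -188]].

[[253, -378], [126, -188]]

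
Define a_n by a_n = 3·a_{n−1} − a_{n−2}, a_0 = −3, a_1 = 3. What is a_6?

With companion matrix C = [[3, −1], [1, 0]], [a_n, a_{n−1}]ᵀ = C·[a_{n−1}, a_{n−2}]ᵀ, so [a_6, a_5]ᵀ = C^5·[a_1, a_0]ᵀ.
C^5 = [[144, −55], [55, −21]], giving [a_6, a_5]ᵀ = [[597], [228]].

597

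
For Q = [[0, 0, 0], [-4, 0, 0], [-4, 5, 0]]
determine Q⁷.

[[0, 0, 0], [0, 0, 0], [0, 0, 0]]

Q is strictly triangular, hence nilpotent: Q³ = 0, so Q⁷ = 0.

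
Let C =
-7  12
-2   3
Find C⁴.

[[241, -480], [80, -159]]

tr C = -4 and det C = 3, so the characteristic polynomial is λ² − (-4)λ + (3) with roots -3 and -1.
Eigenvectors give P = [[-3, 2], [-1, 1]] with P⁻¹ = [[-1, 2], [-1, 3]], and C = P·diag(-3, -1)·P⁻¹.
Then C⁴ = P·diag(81, 1)·P⁻¹ = [[-243, 2], [-81, 1]] · [[-1, 2], [-1, 3]] = [[241, -480], [80, -159]].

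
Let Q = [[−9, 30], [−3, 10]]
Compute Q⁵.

[[−9, 30], [−3, 10]]

Q² = Q (a projection; rank 1, trace 1), so Q⁵ = Q.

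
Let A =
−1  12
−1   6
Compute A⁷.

[[−6049, 24708], [−2059, 8364]]

tr A = 5 and det A = 6, so the characteristic polynomial is λ² − (5)λ + (6) with roots 3 and 2.
Eigenvectors give P = [[3, 4], [1, 1]] with P⁻¹ = [[−1, 4], [1, −3]], and A = P·diag(3, 2)·P⁻¹.
Then A⁷ = P·diag(2187, 128)·P⁻¹ = [[6561, 512], [2187, 128]] · [[−1, 4], [1, −3]] = [[−6049, 24708], [−2059, 8364]].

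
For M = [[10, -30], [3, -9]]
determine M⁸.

[[10, -30], [3, -9]]

M² = M (a projection; rank 1, trace 1), so M⁸ = M.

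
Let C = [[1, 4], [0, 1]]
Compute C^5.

C = I + N where N = [[0, 4], [0, 0]] is strictly upper-triangular, so N^2 = 0.
(I + N)^5 = I + 5·N = [[1, 20], [0, 1]].

[[1, 20], [0, 1]]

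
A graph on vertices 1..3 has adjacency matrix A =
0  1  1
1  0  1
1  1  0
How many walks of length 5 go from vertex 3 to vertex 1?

11

The number of length-5 walks from vertex 3 to vertex 1 is entry (3,1) of A⁵, where A is the adjacency matrix.
A² = [[2, 1, 1], [1, 2, 1], [1, 1, 2]]
A³ = [[2, 3, 3], [3, 2, 3], [3, 3, 2]]
A⁴ = [[6, 5, 5], [5, 6, 5], [5, 5, 6]]
A⁵ = [[10, 11, 11], [11, 10, 11], [11, 11, 10]]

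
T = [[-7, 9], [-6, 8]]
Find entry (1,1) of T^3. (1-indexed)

-19

tr T = 1 and det T = -2, so the characteristic polynomial is λ² − (1)λ + (-2) with roots 2 and -1.
Eigenvectors give P = [[1, 3], [1, 2]] with P⁻¹ = [[-2, 3], [1, -1]], and T = P·diag(2, -1)·P⁻¹.
Then T^3 = P·diag(8, -1)·P⁻¹ = [[8, -3], [8, -2]] · [[-2, 3], [1, -1]] = [[-19, 27], [-18, 26]].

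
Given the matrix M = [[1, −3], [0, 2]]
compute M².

[[1, −9], [0, 4]]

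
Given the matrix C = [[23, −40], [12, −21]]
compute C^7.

[[13127, −21880], [6564, −10941]]

tr C = 2 and det C = −3, so the characteristic polynomial is λ² − (2)λ + (−3) with roots 3 and −1.
Eigenvectors give P = [[−2, −5], [−1, −3]] with P⁻¹ = [[−3, 5], [1, −2]], and C = P·diag(3, −1)·P⁻¹.
Then C^7 = P·diag(2187, −1)·P⁻¹ = [[−4374, 5], [−2187, 3]] · [[−3, 5], [1, −2]] = [[13127, −21880], [6564, −10941]].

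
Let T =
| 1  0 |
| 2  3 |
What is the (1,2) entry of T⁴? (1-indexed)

tr T = 4 and det T = 3, so the characteristic polynomial is λ² − (4)λ + (3) with roots 1 and 3.
Eigenvectors give P = [[-1, 0], [1, 1]] with P⁻¹ = [[-1, 0], [1, 1]], and T = P·diag(1, 3)·P⁻¹.
Then T⁴ = P·diag(1, 81)·P⁻¹ = [[-1, 0], [1, 81]] · [[-1, 0], [1, 1]] = [[1, 0], [80, 81]].

0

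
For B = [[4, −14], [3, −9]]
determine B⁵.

tr B = −5 and det B = 6, so the characteristic polynomial is λ² − (−5)λ + (6) with roots −3 and −2.
Eigenvectors give P = [[2, 7], [1, 3]] with P⁻¹ = [[−3, 7], [1, −2]], and B = P·diag(−3, −2)·P⁻¹.
Then B⁵ = P·diag(−243, −32)·P⁻¹ = [[−486, −224], [−243, −96]] · [[−3, 7], [1, −2]] = [[1234, −2954], [633, −1509]].

[[1234, −2954], [633, −1509]]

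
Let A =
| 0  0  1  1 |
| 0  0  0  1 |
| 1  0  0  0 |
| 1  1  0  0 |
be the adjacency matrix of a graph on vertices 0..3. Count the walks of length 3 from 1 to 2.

The number of length-3 walks from vertex 1 to vertex 2 is entry (1,2) of A³, where A is the adjacency matrix.
A² = [[2, 1, 0, 0], [1, 1, 0, 0], [0, 0, 1, 1], [0, 0, 1, 2]]
A³ = [[0, 0, 2, 3], [0, 0, 1, 2], [2, 1, 0, 0], [3, 2, 0, 0]]

1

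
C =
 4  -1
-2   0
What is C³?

C² = [[18, -4], [-8, 2]]
C³ = [[80, -18], [-36, 8]]

[[80, -18], [-36, 8]]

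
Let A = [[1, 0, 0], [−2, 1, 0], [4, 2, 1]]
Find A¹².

[[1, 0, 0], [−24, 1, 0], [−216, 24, 1]]

A = I + N where N = [[0, 0, 0], [−2, 0, 0], [4, 2, 0]] is strictly lower-triangular, so N³ = 0.
(I + N)¹² = I + 12·N + 66·N² = [[1, 0, 0], [−24, 1, 0], [−216, 24, 1]].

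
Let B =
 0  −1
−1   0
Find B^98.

[[1, 0], [0, 1]]

B² = I (check: tr B = 0 and det B = −1), so B^98 = I since 98 is even.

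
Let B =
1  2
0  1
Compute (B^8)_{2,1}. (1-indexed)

B = I + N where N = [[0, 2], [0, 0]] is strictly upper-triangular, so N^2 = 0.
(I + N)^8 = I + 8·N = [[1, 16], [0, 1]].

0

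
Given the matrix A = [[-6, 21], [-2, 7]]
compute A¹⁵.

A² = A (a projection; rank 1, trace 1), so A¹⁵ = A.

[[-6, 21], [-2, 7]]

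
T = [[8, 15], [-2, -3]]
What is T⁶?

[[4054, 9975], [-1330, -3261]]

tr T = 5 and det T = 6, so the characteristic polynomial is λ² − (5)λ + (6) with roots 3 and 2.
Eigenvectors give P = [[-3, -5], [1, 2]] with P⁻¹ = [[-2, -5], [1, 3]], and T = P·diag(3, 2)·P⁻¹.
Then T⁶ = P·diag(729, 64)·P⁻¹ = [[-2187, -320], [729, 128]] · [[-2, -5], [1, 3]] = [[4054, 9975], [-1330, -3261]].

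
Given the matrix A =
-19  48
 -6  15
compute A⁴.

[[721, -1920], [240, -639]]

tr A = -4 and det A = 3, so the characteristic polynomial is λ² − (-4)λ + (3) with roots -1 and -3.
Eigenvectors give P = [[-8, -3], [-3, -1]] with P⁻¹ = [[1, -3], [-3, 8]], and A = P·diag(-1, -3)·P⁻¹.
Then A⁴ = P·diag(1, 81)·P⁻¹ = [[-8, -243], [-3, -81]] · [[1, -3], [-3, 8]] = [[721, -1920], [240, -639]].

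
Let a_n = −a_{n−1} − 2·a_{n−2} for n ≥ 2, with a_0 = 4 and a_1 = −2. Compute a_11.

−134

With companion matrix B = [[−1, −2], [1, 0]], [a_n, a_{n−1}]ᵀ = B·[a_{n−1}, a_{n−2}]ᵀ, so [a_11, a_10]ᵀ = B¹⁰·[a_1, a_0]ᵀ.
B¹⁰ = [[23, −22], [11, 34]], giving [a_11, a_10]ᵀ = [[−134], [114]].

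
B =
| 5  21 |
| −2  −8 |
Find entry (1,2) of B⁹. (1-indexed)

tr B = −3 and det B = 2, so the characteristic polynomial is λ² − (−3)λ + (2) with roots −1 and −2.
Eigenvectors give P = [[−7, −3], [2, 1]] with P⁻¹ = [[−1, −3], [2, 7]], and B = P·diag(−1, −2)·P⁻¹.
Then B⁹ = P·diag(−1, −512)·P⁻¹ = [[7, 1536], [−2, −512]] · [[−1, −3], [2, 7]] = [[3065, 10731], [−1022, −3578]].

10731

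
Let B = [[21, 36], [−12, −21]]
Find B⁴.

[[81, 0], [0, 81]]

tr B = 0 and det B = −9, so the characteristic polynomial is λ² − (0)λ + (−9) with roots −3 and 3.
Eigenvectors give P = [[−3, −2], [2, 1]] with P⁻¹ = [[1, 2], [−2, −3]], and B = P·diag(−3, 3)·P⁻¹.
Then B⁴ = P·diag(81, 81)·P⁻¹ = [[−243, −162], [162, 81]] · [[1, 2], [−2, −3]] = [[81, 0], [0, 81]].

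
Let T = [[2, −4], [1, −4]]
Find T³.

T² = [[0, 8], [−2, 12]]
T³ = [[8, −32], [8, −40]]

[[8, −32], [8, −40]]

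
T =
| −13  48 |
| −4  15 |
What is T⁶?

tr T = 2 and det T = −3, so the characteristic polynomial is λ² − (2)λ + (−3) with roots 3 and −1.
Eigenvectors give P = [[3, 4], [1, 1]] with P⁻¹ = [[−1, 4], [1, −3]], and T = P·diag(3, −1)·P⁻¹.
Then T⁶ = P·diag(729, 1)·P⁻¹ = [[2187, 4], [729, 1]] · [[−1, 4], [1, −3]] = [[−2183, 8736], [−728, 2913]].

[[−2183, 8736], [−728, 2913]]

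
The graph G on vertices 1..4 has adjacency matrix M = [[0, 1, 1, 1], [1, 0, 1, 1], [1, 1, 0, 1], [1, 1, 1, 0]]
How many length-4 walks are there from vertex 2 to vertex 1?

The number of length-4 walks from vertex 2 to vertex 1 is entry (2,1) of M^4, where M is the adjacency matrix.
M^2 = [[3, 2, 2, 2], [2, 3, 2, 2], [2, 2, 3, 2], [2, 2, 2, 3]]
M^3 = [[6, 7, 7, 7], [7, 6, 7, 7], [7, 7, 6, 7], [7, 7, 7, 6]]
M^4 = [[21, 20, 20, 20], [20, 21, 20, 20], [20, 20, 21, 20], [20, 20, 20, 21]]

20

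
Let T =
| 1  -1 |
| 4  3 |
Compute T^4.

T^2 = [[-3, -4], [16, 5]]
T^3 = [[-19, -9], [36, -1]]
T^4 = [[-55, -8], [32, -39]]

[[-55, -8], [32, -39]]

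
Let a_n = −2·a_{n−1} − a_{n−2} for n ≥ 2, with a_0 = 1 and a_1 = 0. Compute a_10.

−9

With companion matrix C = [[−2, −1], [1, 0]], [a_n, a_{n−1}]ᵀ = C·[a_{n−1}, a_{n−2}]ᵀ, so [a_10, a_9]ᵀ = C⁹·[a_1, a_0]ᵀ.
C⁹ = [[−10, −9], [9, 8]], giving [a_10, a_9]ᵀ = [[−9], [8]].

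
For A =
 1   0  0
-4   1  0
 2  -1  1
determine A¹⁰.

A = I + N where N = [[0, 0, 0], [-4, 0, 0], [2, -1, 0]] is strictly lower-triangular, so N³ = 0.
(I + N)¹⁰ = I + 10·N + 45·N² = [[1, 0, 0], [-40, 1, 0], [200, -10, 1]].

[[1, 0, 0], [-40, 1, 0], [200, -10, 1]]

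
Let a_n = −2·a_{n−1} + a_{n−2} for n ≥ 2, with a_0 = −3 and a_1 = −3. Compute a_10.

With companion matrix A = [[−2, 1], [1, 0]], [a_n, a_{n−1}]ᵀ = A·[a_{n−1}, a_{n−2}]ᵀ, so [a_10, a_9]ᵀ = A⁹·[a_1, a_0]ᵀ.
A⁹ = [[−2378, 985], [985, −408]], giving [a_10, a_9]ᵀ = [[4179], [−1731]].

4179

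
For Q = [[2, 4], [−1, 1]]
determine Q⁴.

[[−36, −36], [9, −27]]

Q² = [[0, 12], [−3, −3]]
Q³ = [[−12, 12], [−3, −15]]
Q⁴ = [[−36, −36], [9, −27]]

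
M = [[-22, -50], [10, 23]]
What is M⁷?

tr M = 1 and det M = -6, so the characteristic polynomial is λ² − (1)λ + (-6) with roots 3 and -2.
Eigenvectors give P = [[-2, 5], [1, -2]] with P⁻¹ = [[2, 5], [1, 2]], and M = P·diag(3, -2)·P⁻¹.
Then M⁷ = P·diag(2187, -128)·P⁻¹ = [[-4374, -640], [2187, 256]] · [[2, 5], [1, 2]] = [[-9388, -23150], [4630, 11447]].

[[-9388, -23150], [4630, 11447]]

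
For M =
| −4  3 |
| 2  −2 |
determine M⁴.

[[700, −576], [−384, 316]]

M² = [[22, −18], [−12, 10]]
M³ = [[−124, 102], [68, −56]]
M⁴ = [[700, −576], [−384, 316]]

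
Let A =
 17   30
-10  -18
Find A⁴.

tr A = -1 and det A = -6, so the characteristic polynomial is λ² − (-1)λ + (-6) with roots -3 and 2.
Eigenvectors give P = [[-3, -2], [2, 1]] with P⁻¹ = [[1, 2], [-2, -3]], and A = P·diag(-3, 2)·P⁻¹.
Then A⁴ = P·diag(81, 16)·P⁻¹ = [[-243, -32], [162, 16]] · [[1, 2], [-2, -3]] = [[-179, -390], [130, 276]].

[[-179, -390], [130, 276]]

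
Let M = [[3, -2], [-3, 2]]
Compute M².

[[15, -10], [-15, 10]]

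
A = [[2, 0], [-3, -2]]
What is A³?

A² = [[4, 0], [0, 4]]
A³ = [[8, 0], [-12, -8]]

[[8, 0], [-12, -8]]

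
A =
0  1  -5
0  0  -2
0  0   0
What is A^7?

A is strictly triangular, hence nilpotent: A^3 = 0, so A^7 = 0.

[[0, 0, 0], [0, 0, 0], [0, 0, 0]]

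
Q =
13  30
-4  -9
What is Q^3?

tr Q = 4 and det Q = 3, so the characteristic polynomial is λ² − (4)λ + (3) with roots 1 and 3.
Eigenvectors give P = [[-5, -3], [2, 1]] with P⁻¹ = [[1, 3], [-2, -5]], and Q = P·diag(1, 3)·P⁻¹.
Then Q^3 = P·diag(1, 27)·P⁻¹ = [[-5, -81], [2, 27]] · [[1, 3], [-2, -5]] = [[157, 390], [-52, -129]].

[[157, 390], [-52, -129]]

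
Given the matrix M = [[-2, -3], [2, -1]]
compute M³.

[[22, -3], [2, 23]]

M² = [[-2, 9], [-6, -5]]
M³ = [[22, -3], [2, 23]]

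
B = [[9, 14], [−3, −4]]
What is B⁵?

tr B = 5 and det B = 6, so the characteristic polynomial is λ² − (5)λ + (6) with roots 2 and 3.
Eigenvectors give P = [[−2, −7], [1, 3]] with P⁻¹ = [[3, 7], [−1, −2]], and B = P·diag(2, 3)·P⁻¹.
Then B⁵ = P·diag(32, 243)·P⁻¹ = [[−64, −1701], [32, 729]] · [[3, 7], [−1, −2]] = [[1509, 2954], [−633, −1234]].

[[1509, 2954], [−633, −1234]]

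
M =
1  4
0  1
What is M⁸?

[[1, 32], [0, 1]]

M = I + N where N = [[0, 4], [0, 0]] is strictly upper-triangular, so N² = 0.
(I + N)⁸ = I + 8·N = [[1, 32], [0, 1]].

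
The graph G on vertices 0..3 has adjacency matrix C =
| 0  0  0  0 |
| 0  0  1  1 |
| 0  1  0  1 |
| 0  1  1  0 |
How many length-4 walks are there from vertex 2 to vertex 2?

6

The number of length-4 walks from vertex 2 to vertex 2 is entry (2,2) of C^4, where C is the adjacency matrix.
C^2 = [[0, 0, 0, 0], [0, 2, 1, 1], [0, 1, 2, 1], [0, 1, 1, 2]]
C^3 = [[0, 0, 0, 0], [0, 2, 3, 3], [0, 3, 2, 3], [0, 3, 3, 2]]
C^4 = [[0, 0, 0, 0], [0, 6, 5, 5], [0, 5, 6, 5], [0, 5, 5, 6]]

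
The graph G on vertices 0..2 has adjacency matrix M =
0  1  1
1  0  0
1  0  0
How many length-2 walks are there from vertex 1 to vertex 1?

The number of length-2 walks from vertex 1 to vertex 1 is entry (1,1) of M^2, where M is the adjacency matrix.
M^2 = [[2, 0, 0], [0, 1, 1], [0, 1, 1]]

1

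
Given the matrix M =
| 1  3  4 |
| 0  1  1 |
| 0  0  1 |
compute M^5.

M = I + N where N = [[0, 3, 4], [0, 0, 1], [0, 0, 0]] is strictly upper-triangular, so N^3 = 0.
(I + N)^5 = I + 5·N + 10·N^2 = [[1, 15, 50], [0, 1, 5], [0, 0, 1]].

[[1, 15, 50], [0, 1, 5], [0, 0, 1]]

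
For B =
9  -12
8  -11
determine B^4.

tr B = -2 and det B = -3, so the characteristic polynomial is λ² − (-2)λ + (-3) with roots -3 and 1.
Eigenvectors give P = [[1, 3], [1, 2]] with P⁻¹ = [[-2, 3], [1, -1]], and B = P·diag(-3, 1)·P⁻¹.
Then B^4 = P·diag(81, 1)·P⁻¹ = [[81, 3], [81, 2]] · [[-2, 3], [1, -1]] = [[-159, 240], [-160, 241]].

[[-159, 240], [-160, 241]]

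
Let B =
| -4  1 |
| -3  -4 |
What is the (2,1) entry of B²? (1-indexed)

24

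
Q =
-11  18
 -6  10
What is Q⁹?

[[-2051, 3078], [-1026, 1540]]

tr Q = -1 and det Q = -2, so the characteristic polynomial is λ² − (-1)λ + (-2) with roots -2 and 1.
Eigenvectors give P = [[-2, -3], [-1, -2]] with P⁻¹ = [[-2, 3], [1, -2]], and Q = P·diag(-2, 1)·P⁻¹.
Then Q⁹ = P·diag(-512, 1)·P⁻¹ = [[1024, -3], [512, -2]] · [[-2, 3], [1, -2]] = [[-2051, 3078], [-1026, 1540]].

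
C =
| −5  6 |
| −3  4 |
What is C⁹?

tr C = −1 and det C = −2, so the characteristic polynomial is λ² − (−1)λ + (−2) with roots 1 and −2.
Eigenvectors give P = [[1, 2], [1, 1]] with P⁻¹ = [[−1, 2], [1, −1]], and C = P·diag(1, −2)·P⁻¹.
Then C⁹ = P·diag(1, −512)·P⁻¹ = [[1, −1024], [1, −512]] · [[−1, 2], [1, −1]] = [[−1025, 1026], [−513, 514]].

[[−1025, 1026], [−513, 514]]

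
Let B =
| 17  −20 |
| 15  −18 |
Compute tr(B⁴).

tr B = −1 and det B = −6, so the characteristic polynomial is λ² − (−1)λ + (−6) with roots 2 and −3.
Eigenvectors give P = [[4, 1], [3, 1]] with P⁻¹ = [[1, −1], [−3, 4]], and B = P·diag(2, −3)·P⁻¹.
Then B⁴ = P·diag(16, 81)·P⁻¹ = [[64, 81], [48, 81]] · [[1, −1], [−3, 4]] = [[−179, 260], [−195, 276]].

97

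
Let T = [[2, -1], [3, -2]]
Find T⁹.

T² = I (check: tr T = 0 and det T = -1), so T⁹ = T since 9 is odd.

[[2, -1], [3, -2]]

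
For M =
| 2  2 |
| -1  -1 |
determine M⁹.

M² = M (a projection; rank 1, trace 1), so M⁹ = M.

[[2, 2], [-1, -1]]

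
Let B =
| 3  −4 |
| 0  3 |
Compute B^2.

[[9, −24], [0, 9]]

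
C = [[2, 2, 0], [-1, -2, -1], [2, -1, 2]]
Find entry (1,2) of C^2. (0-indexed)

0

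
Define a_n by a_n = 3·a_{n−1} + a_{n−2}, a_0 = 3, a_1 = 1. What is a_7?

With companion matrix C = [[3, 1], [1, 0]], [a_n, a_{n−1}]ᵀ = C·[a_{n−1}, a_{n−2}]ᵀ, so [a_7, a_6]ᵀ = C⁶·[a_1, a_0]ᵀ.
C⁶ = [[1189, 360], [360, 109]], giving [a_7, a_6]ᵀ = [[2269], [687]].

2269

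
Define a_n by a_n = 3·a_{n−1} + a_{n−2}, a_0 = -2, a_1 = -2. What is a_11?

With companion matrix T = [[3, 1], [1, 0]], [a_n, a_{n−1}]ᵀ = T·[a_{n−1}, a_{n−2}]ᵀ, so [a_11, a_10]ᵀ = T¹⁰·[a_1, a_0]ᵀ.
T¹⁰ = [[141481, 42837], [42837, 12970]], giving [a_11, a_10]ᵀ = [[-368636], [-111614]].

-368636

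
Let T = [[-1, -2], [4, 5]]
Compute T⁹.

tr T = 4 and det T = 3, so the characteristic polynomial is λ² − (4)λ + (3) with roots 1 and 3.
Eigenvectors give P = [[1, 1], [-1, -2]] with P⁻¹ = [[2, 1], [-1, -1]], and T = P·diag(1, 3)·P⁻¹.
Then T⁹ = P·diag(1, 19683)·P⁻¹ = [[1, 19683], [-1, -39366]] · [[2, 1], [-1, -1]] = [[-19681, -19682], [39364, 39365]].

[[-19681, -19682], [39364, 39365]]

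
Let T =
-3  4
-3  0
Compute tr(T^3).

T^2 = [[-3, -12], [9, -12]]
T^3 = [[45, -12], [9, 36]]

81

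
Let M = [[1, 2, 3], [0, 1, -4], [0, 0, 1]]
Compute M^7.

M = I + N where N = [[0, 2, 3], [0, 0, -4], [0, 0, 0]] is strictly upper-triangular, so N^3 = 0.
(I + N)^7 = I + 7·N + 21·N^2 = [[1, 14, -147], [0, 1, -28], [0, 0, 1]].

[[1, 14, -147], [0, 1, -28], [0, 0, 1]]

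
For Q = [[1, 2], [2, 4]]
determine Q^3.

[[25, 50], [50, 100]]

Q^2 = [[5, 10], [10, 20]]
Q^3 = [[25, 50], [50, 100]]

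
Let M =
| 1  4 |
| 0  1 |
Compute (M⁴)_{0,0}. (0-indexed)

M² = [[1, 8], [0, 1]]
M³ = [[1, 12], [0, 1]]
M⁴ = [[1, 16], [0, 1]]

1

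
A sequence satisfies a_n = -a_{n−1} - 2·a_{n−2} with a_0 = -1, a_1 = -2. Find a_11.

With companion matrix T = [[-1, -2], [1, 0]], [a_n, a_{n−1}]ᵀ = T·[a_{n−1}, a_{n−2}]ᵀ, so [a_11, a_10]ᵀ = T¹⁰·[a_1, a_0]ᵀ.
T¹⁰ = [[23, -22], [11, 34]], giving [a_11, a_10]ᵀ = [[-24], [-56]].

-24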